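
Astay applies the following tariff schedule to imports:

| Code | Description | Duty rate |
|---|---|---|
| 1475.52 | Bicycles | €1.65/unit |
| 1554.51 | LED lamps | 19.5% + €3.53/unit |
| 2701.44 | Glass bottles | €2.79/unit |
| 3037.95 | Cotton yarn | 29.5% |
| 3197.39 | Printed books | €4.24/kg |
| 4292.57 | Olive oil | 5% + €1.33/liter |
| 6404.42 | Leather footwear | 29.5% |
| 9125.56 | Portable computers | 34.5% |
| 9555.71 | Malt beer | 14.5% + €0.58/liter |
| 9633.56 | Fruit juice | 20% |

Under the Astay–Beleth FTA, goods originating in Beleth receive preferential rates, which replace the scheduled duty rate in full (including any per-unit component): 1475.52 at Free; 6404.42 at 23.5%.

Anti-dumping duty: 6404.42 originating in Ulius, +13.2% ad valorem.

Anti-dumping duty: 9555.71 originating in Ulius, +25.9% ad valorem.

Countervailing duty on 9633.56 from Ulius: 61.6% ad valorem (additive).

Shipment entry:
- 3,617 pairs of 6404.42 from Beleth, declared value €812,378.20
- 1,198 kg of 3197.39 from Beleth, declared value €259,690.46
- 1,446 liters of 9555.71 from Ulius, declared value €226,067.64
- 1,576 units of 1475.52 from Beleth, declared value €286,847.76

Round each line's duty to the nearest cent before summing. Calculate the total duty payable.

€288,158.41

Line 1 (6404.42, Beleth, 3,617 pairs, €812,378.20):
Base rate for 6404.42 is 29.5%.
Origin Beleth qualifies under the Astay–Beleth agreement and 6404.42 is covered: preferential rate 23.5% applies instead.
The additional-duty order on 6404.42 targets Ulius, not Beleth; it does not apply.
Duty = €812,378.20 × 23.5% = €190,908.88.
Line 2 (3197.39, Beleth, 1,198 kg, €259,690.46):
Base rate for 3197.39 is €4.24/kg.
Origin Beleth is the FTA partner but 3197.39 is not on the preference list; base rate stands.
Duty = 1,198 × €4.24 = €5,079.52.
Line 3 (9555.71, Ulius, 1,446 liters, €226,067.64):
Base rate for 9555.71 is 14.5% + €0.58/liter.
Additional duty on 9555.71 from Ulius: +25.9%. Applied ad valorem rate: 14.5% + 25.9% = 40.4%.
Duty = €226,067.64 × 40.4% + 1,446 × €0.58 = €92,170.01.
Line 4 (1475.52, Beleth, 1,576 units, €286,847.76):
Base rate for 1475.52 is €1.65/unit.
Origin Beleth qualifies under the Astay–Beleth agreement and 1475.52 is covered: preferential rate Free applies instead.
Duty = €286,847.76 × 0% = €0.00.
Total = €190,908.88 + €5,079.52 + €92,170.01 + €0.00 = €288,158.41.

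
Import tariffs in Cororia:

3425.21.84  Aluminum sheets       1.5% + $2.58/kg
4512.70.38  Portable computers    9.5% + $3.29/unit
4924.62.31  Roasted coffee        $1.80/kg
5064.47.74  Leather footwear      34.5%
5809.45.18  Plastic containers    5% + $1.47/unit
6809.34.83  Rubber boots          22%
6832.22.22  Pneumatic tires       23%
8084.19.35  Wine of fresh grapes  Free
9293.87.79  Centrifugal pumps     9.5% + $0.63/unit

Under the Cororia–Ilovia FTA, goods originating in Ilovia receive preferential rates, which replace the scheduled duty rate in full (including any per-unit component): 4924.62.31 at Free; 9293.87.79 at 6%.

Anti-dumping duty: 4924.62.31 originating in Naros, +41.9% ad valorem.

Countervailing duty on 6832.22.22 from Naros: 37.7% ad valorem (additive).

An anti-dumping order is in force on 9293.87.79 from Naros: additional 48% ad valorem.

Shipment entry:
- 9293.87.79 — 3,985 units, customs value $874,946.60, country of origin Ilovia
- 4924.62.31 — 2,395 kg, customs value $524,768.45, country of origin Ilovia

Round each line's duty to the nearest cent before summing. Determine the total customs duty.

$52,496.80

Line 1 (9293.87.79, Ilovia, 3,985 units, $874,946.60):
Base rate for 9293.87.79 is 9.5% + $0.63/unit.
Origin Ilovia qualifies under the Cororia–Ilovia agreement and 9293.87.79 is covered: preferential rate 6% applies instead.
The additional-duty order on 9293.87.79 targets Naros, not Ilovia; it does not apply.
Duty = $874,946.60 × 6% = $52,496.80.
Line 2 (4924.62.31, Ilovia, 2,395 kg, $524,768.45):
Base rate for 4924.62.31 is $1.80/kg.
Origin Ilovia qualifies under the Cororia–Ilovia agreement and 4924.62.31 is covered: preferential rate Free applies instead.
The additional-duty order on 4924.62.31 targets Naros, not Ilovia; it does not apply.
Duty = $524,768.45 × 0% = $0.00.
Total = $52,496.80 + $0.00 = $52,496.80.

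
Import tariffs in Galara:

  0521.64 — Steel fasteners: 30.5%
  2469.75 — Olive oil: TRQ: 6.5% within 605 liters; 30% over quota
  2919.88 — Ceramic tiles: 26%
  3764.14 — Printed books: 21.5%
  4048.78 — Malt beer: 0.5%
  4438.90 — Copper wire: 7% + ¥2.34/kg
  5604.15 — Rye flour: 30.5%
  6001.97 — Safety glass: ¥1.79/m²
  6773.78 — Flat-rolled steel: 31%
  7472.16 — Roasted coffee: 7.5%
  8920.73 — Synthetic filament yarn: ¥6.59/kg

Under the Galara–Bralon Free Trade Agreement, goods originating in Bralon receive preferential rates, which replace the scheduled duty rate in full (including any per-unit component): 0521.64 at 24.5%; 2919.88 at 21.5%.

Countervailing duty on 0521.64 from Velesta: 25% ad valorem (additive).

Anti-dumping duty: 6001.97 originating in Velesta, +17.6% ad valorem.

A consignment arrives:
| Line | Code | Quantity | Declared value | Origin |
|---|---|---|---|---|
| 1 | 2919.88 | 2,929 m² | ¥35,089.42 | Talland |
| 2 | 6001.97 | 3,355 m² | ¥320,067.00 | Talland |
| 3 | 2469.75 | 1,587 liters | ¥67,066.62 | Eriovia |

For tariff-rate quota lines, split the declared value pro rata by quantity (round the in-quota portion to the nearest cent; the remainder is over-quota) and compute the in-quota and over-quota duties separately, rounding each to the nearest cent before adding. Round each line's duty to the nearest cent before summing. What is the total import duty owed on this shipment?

¥29,240.37

Line 1 (2919.88, Talland, 2,929 m², ¥35,089.42):
Base rate for 2919.88 is 26%.
2919.88 has an FTA preferential rate, but origin Talland is not Bralon; base rate stands.
Duty = ¥35,089.42 × 26% = ¥9,123.25.
Line 2 (6001.97, Talland, 3,355 m², ¥320,067.00):
Base rate for 6001.97 is ¥1.79/m².
The additional-duty order on 6001.97 targets Velesta, not Talland; it does not apply.
Duty = 3,355 × ¥1.79 = ¥6,005.45.
Line 3 (2469.75, Eriovia, 1,587 liters, ¥67,066.62):
Code 2469.75 is under a tariff-rate quota (threshold 605 liters). In-quota: 605 liters at 6.5%; over-quota: 982 liters at 30%.
Pro-rata value split: in-quota = ¥67,066.62 × 605/1,587 = ¥25,567.30; over-quota = ¥67,066.62 − ¥25,567.30 = ¥41,499.32.
In-quota duty = ¥25,567.30 × 6.5% = ¥1,661.87. Over-quota duty = ¥41,499.32 × 30% = ¥12,449.80.
Line duty = ¥1,661.87 + ¥12,449.80 = ¥14,111.67.
Total = ¥9,123.25 + ¥6,005.45 + ¥14,111.67 = ¥29,240.37.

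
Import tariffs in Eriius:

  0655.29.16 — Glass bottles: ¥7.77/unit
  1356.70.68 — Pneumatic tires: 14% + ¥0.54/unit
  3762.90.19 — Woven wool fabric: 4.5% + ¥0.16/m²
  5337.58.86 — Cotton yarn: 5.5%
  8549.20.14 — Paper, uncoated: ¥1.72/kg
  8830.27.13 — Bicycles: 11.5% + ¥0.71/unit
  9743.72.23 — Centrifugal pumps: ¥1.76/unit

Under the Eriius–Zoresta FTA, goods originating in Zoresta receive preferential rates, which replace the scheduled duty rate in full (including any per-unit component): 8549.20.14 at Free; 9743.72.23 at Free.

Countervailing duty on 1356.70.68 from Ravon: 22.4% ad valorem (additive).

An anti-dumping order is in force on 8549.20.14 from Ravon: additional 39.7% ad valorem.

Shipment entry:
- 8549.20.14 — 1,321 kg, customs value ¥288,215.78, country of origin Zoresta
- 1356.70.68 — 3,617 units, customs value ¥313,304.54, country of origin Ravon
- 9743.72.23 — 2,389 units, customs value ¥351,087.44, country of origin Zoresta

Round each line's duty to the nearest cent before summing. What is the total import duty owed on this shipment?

Line 1 (8549.20.14, Zoresta, 1,321 kg, ¥288,215.78):
Base rate for 8549.20.14 is ¥1.72/kg.
Origin Zoresta qualifies under the Eriius–Zoresta agreement and 8549.20.14 is covered: preferential rate Free applies instead.
The additional-duty order on 8549.20.14 targets Ravon, not Zoresta; it does not apply.
Duty = ¥288,215.78 × 0% = ¥0.00.
Line 2 (1356.70.68, Ravon, 3,617 units, ¥313,304.54):
Base rate for 1356.70.68 is 14% + ¥0.54/unit.
Additional duty on 1356.70.68 from Ravon: +22.4%. Applied ad valorem rate: 14% + 22.4% = 36.4%.
Duty = ¥313,304.54 × 36.4% + 3,617 × ¥0.54 = ¥115,996.03.
Line 3 (9743.72.23, Zoresta, 2,389 units, ¥351,087.44):
Base rate for 9743.72.23 is ¥1.76/unit.
Origin Zoresta qualifies under the Eriius–Zoresta agreement and 9743.72.23 is covered: preferential rate Free applies instead.
Duty = ¥351,087.44 × 0% = ¥0.00.
Total = ¥0.00 + ¥115,996.03 + ¥0.00 = ¥115,996.03.

¥115,996.03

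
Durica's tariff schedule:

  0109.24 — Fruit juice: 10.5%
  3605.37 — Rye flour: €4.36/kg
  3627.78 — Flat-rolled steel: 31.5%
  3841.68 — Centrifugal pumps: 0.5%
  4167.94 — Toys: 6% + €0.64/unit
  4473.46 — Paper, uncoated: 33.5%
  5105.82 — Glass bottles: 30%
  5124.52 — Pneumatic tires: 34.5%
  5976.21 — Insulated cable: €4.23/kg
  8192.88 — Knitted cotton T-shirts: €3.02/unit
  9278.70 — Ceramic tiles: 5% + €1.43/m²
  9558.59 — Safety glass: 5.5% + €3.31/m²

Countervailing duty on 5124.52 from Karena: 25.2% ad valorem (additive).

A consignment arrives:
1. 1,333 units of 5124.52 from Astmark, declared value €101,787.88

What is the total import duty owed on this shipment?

Line 1 (5124.52, Astmark, 1,333 units, €101,787.88):
Base rate for 5124.52 is 34.5%.
The additional-duty order on 5124.52 targets Karena, not Astmark; it does not apply.
Duty = €101,787.88 × 34.5% = €35,116.82.

€35,116.82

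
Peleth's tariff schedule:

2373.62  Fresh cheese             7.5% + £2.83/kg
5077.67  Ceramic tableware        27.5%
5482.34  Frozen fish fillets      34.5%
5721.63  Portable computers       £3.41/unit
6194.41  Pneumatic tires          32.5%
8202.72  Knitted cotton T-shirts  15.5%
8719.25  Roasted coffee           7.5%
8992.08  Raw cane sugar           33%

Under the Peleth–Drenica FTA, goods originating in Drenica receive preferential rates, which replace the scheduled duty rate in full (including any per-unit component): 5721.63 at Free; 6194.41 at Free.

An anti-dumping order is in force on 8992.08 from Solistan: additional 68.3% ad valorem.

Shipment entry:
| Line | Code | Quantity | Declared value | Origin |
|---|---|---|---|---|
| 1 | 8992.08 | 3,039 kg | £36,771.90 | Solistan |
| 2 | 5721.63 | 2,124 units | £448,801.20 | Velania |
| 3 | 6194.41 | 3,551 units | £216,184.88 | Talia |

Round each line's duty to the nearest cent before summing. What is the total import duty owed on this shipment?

Line 1 (8992.08, Solistan, 3,039 kg, £36,771.90):
Base rate for 8992.08 is 33%.
Additional duty on 8992.08 from Solistan: +68.3%. Applied ad valorem rate: 33% + 68.3% = 101.3%.
Duty = £36,771.90 × 101.3% = £37,249.93.
Line 2 (5721.63, Velania, 2,124 units, £448,801.20):
Base rate for 5721.63 is £3.41/unit.
5721.63 has an FTA preferential rate, but origin Velania is not Drenica; base rate stands.
Duty = 2,124 × £3.41 = £7,242.84.
Line 3 (6194.41, Talia, 3,551 units, £216,184.88):
Base rate for 6194.41 is 32.5%.
6194.41 has an FTA preferential rate, but origin Talia is not Drenica; base rate stands.
Duty = £216,184.88 × 32.5% = £70,260.09.
Total = £37,249.93 + £7,242.84 + £70,260.09 = £114,752.86.

£114,752.86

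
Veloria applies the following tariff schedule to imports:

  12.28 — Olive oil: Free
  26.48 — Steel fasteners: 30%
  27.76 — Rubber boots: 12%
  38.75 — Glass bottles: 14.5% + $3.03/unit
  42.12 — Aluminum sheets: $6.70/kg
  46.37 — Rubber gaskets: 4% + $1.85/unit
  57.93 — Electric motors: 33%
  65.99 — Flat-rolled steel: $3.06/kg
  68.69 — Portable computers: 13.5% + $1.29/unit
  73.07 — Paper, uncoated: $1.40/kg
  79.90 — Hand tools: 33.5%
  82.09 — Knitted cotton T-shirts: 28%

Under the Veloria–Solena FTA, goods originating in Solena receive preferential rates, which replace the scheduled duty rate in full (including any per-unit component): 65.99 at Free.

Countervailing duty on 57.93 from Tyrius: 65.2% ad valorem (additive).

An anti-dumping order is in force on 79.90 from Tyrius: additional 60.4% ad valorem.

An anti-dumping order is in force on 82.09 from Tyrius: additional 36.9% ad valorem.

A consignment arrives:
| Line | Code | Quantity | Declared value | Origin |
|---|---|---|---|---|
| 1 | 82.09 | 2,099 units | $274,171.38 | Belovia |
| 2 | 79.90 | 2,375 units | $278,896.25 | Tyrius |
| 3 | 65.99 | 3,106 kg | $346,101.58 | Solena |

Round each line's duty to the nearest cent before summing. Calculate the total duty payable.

$338,651.57

Line 1 (82.09, Belovia, 2,099 units, $274,171.38):
Base rate for 82.09 is 28%.
The additional-duty order on 82.09 targets Tyrius, not Belovia; it does not apply.
Duty = $274,171.38 × 28% = $76,767.99.
Line 2 (79.90, Tyrius, 2,375 units, $278,896.25):
Base rate for 79.90 is 33.5%.
Additional duty on 79.90 from Tyrius: +60.4%. Applied ad valorem rate: 33.5% + 60.4% = 93.9%.
Duty = $278,896.25 × 93.9% = $261,883.58.
Line 3 (65.99, Solena, 3,106 kg, $346,101.58):
Base rate for 65.99 is $3.06/kg.
Origin Solena qualifies under the Veloria–Solena agreement and 65.99 is covered: preferential rate Free applies instead.
Duty = $346,101.58 × 0% = $0.00.
Total = $76,767.99 + $261,883.58 + $0.00 = $338,651.57.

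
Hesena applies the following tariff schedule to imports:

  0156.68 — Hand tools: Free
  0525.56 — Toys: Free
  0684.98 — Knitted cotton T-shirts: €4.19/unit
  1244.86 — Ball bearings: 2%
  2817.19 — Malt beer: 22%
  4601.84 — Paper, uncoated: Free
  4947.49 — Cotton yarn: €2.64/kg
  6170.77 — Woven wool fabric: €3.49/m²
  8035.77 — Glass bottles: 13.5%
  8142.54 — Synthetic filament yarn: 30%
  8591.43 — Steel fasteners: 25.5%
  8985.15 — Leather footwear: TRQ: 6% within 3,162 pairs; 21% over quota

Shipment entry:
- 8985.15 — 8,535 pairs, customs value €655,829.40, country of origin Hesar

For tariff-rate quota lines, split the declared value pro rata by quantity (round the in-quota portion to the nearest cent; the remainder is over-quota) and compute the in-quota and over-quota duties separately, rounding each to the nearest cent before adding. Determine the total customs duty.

Line 1 (8985.15, Hesar, 8,535 pairs, €655,829.40):
Code 8985.15 is under a tariff-rate quota (threshold 3,162 pairs). In-quota: 3,162 pairs at 6%; over-quota: 5,373 pairs at 21%.
Pro-rata value split: in-quota = €655,829.40 × 3,162/8,535 = €242,968.08; over-quota = €655,829.40 − €242,968.08 = €412,861.32.
In-quota duty = €242,968.08 × 6% = €14,578.08. Over-quota duty = €412,861.32 × 21% = €86,700.88.
Line duty = €14,578.08 + €86,700.88 = €101,278.96.

€101,278.96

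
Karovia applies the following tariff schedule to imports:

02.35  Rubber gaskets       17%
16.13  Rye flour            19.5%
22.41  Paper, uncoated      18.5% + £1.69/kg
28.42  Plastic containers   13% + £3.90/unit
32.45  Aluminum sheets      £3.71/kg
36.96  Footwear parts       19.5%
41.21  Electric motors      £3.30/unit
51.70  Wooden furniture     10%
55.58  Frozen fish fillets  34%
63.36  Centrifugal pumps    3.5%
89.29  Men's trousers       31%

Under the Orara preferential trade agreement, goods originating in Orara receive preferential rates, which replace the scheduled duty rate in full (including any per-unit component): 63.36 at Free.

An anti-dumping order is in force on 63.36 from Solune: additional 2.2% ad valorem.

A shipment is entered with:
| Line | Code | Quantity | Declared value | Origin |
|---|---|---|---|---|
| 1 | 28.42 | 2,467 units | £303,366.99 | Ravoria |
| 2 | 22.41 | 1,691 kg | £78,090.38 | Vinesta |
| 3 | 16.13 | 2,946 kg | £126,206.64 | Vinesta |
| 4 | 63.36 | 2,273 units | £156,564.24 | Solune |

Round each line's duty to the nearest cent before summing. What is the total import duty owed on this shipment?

£99,897.97

Line 1 (28.42, Ravoria, 2,467 units, £303,366.99):
Base rate for 28.42 is 13% + £3.90/unit.
Duty = £303,366.99 × 13% + 2,467 × £3.90 = £49,059.01.
Line 2 (22.41, Vinesta, 1,691 kg, £78,090.38):
Base rate for 22.41 is 18.5% + £1.69/kg.
Duty = £78,090.38 × 18.5% + 1,691 × £1.69 = £17,304.51.
Line 3 (16.13, Vinesta, 2,946 kg, £126,206.64):
Base rate for 16.13 is 19.5%.
Duty = £126,206.64 × 19.5% = £24,610.29.
Line 4 (63.36, Solune, 2,273 units, £156,564.24):
Base rate for 63.36 is 3.5%.
63.36 has an FTA preferential rate, but origin Solune is not Orara; base rate stands.
Additional duty on 63.36 from Solune: +2.2%. Applied ad valorem rate: 3.5% + 2.2% = 5.7%.
Duty = £156,564.24 × 5.7% = £8,924.16.
Total = £49,059.01 + £17,304.51 + £24,610.29 + £8,924.16 = £99,897.97.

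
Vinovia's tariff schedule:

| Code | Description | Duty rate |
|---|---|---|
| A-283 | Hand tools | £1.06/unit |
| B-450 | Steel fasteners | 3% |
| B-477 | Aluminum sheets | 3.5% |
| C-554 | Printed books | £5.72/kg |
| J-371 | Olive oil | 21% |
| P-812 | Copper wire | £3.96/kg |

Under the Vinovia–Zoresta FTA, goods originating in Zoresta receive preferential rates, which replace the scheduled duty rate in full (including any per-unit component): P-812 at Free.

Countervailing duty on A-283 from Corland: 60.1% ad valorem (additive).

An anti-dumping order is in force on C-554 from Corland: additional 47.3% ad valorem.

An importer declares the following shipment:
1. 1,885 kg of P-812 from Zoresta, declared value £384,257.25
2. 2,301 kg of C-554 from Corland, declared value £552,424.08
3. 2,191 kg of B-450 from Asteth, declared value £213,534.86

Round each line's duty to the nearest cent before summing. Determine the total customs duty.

£280,864.36

Line 1 (P-812, Zoresta, 1,885 kg, £384,257.25):
Base rate for P-812 is £3.96/kg.
Origin Zoresta qualifies under the Vinovia–Zoresta agreement and P-812 is covered: preferential rate Free applies instead.
Duty = £384,257.25 × 0% = £0.00.
Line 2 (C-554, Corland, 2,301 kg, £552,424.08):
Base rate for C-554 is £5.72/kg.
Additional duty on C-554 from Corland: +47.3% ad valorem. Applied ad valorem rate = 47.3%.
Duty = £552,424.08 × 47.3% + 2,301 × £5.72 = £274,458.31.
Line 3 (B-450, Asteth, 2,191 kg, £213,534.86):
Base rate for B-450 is 3%.
Duty = £213,534.86 × 3% = £6,406.05.
Total = £0.00 + £274,458.31 + £6,406.05 = £280,864.36.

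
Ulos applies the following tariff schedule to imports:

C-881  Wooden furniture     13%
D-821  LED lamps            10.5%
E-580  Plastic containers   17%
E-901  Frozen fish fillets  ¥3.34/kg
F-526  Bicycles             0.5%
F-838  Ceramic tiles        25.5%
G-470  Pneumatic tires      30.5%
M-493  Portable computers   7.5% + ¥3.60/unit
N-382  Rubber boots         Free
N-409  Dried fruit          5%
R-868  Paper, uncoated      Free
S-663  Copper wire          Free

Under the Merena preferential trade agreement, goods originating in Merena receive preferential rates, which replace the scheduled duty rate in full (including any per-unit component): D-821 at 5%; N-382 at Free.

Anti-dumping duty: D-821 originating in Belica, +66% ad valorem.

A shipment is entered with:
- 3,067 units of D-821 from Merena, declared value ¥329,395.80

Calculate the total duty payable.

Line 1 (D-821, Merena, 3,067 units, ¥329,395.80):
Base rate for D-821 is 10.5%.
Origin Merena qualifies under the Ulos–Merena agreement and D-821 is covered: preferential rate 5% applies instead.
The additional-duty order on D-821 targets Belica, not Merena; it does not apply.
Duty = ¥329,395.80 × 5% = ¥16,469.79.

¥16,469.79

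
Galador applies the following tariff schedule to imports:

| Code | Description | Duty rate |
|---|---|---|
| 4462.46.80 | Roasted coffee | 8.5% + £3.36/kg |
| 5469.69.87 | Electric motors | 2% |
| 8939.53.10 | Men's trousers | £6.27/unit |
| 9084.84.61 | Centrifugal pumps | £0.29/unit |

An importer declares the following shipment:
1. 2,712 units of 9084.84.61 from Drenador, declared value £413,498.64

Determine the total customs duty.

£786.48

Line 1 (9084.84.61, Drenador, 2,712 units, £413,498.64):
Base rate for 9084.84.61 is £0.29/unit.
Duty = 2,712 × £0.29 = £786.48.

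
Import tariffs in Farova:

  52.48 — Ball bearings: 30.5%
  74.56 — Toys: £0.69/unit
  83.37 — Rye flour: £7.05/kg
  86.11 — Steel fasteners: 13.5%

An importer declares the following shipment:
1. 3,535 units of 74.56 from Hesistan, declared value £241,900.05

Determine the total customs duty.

£2,439.15

Line 1 (74.56, Hesistan, 3,535 units, £241,900.05):
Base rate for 74.56 is £0.69/unit.
Duty = 3,535 × £0.69 = £2,439.15.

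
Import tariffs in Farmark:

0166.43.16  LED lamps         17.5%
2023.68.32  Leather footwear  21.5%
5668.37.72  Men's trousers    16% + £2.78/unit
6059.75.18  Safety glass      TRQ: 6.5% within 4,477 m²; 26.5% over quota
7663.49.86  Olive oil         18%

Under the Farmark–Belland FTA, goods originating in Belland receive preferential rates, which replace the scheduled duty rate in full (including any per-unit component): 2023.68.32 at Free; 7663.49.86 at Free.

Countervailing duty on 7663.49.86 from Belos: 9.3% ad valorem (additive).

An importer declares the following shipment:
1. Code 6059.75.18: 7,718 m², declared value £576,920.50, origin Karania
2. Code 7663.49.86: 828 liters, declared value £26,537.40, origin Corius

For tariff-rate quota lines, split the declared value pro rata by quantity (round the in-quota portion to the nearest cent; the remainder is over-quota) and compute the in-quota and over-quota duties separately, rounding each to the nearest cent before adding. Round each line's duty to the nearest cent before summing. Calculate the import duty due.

£90,729.51

Line 1 (6059.75.18, Karania, 7,718 m², £576,920.50):
Code 6059.75.18 is under a tariff-rate quota (threshold 4,477 m²). In-quota: 4,477 m² at 6.5%; over-quota: 3,241 m² at 26.5%.
Pro-rata value split: in-quota = £576,920.50 × 4,477/7,718 = £334,655.75; over-quota = £576,920.50 − £334,655.75 = £242,264.75.
In-quota duty = £334,655.75 × 6.5% = £21,752.62. Over-quota duty = £242,264.75 × 26.5% = £64,200.16.
Line duty = £21,752.62 + £64,200.16 = £85,952.78.
Line 2 (7663.49.86, Corius, 828 liters, £26,537.40):
Base rate for 7663.49.86 is 18%.
7663.49.86 has an FTA preferential rate, but origin Corius is not Belland; base rate stands.
The additional-duty order on 7663.49.86 targets Belos, not Corius; it does not apply.
Duty = £26,537.40 × 18% = £4,776.73.
Total = £85,952.78 + £4,776.73 = £90,729.51.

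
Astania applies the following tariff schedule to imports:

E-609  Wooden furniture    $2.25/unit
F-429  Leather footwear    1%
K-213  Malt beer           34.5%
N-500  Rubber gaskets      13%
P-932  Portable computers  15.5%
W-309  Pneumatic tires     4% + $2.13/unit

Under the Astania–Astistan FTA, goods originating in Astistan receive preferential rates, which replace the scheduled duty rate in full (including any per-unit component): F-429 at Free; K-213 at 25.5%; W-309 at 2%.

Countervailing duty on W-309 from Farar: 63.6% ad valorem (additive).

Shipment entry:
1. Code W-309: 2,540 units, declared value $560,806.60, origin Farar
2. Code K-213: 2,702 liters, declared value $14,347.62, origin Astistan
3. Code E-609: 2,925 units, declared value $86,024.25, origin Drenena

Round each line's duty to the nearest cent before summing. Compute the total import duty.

Line 1 (W-309, Farar, 2,540 units, $560,806.60):
Base rate for W-309 is 4% + $2.13/unit.
W-309 has an FTA preferential rate, but origin Farar is not Astistan; base rate stands.
Additional duty on W-309 from Farar: +63.6%. Applied ad valorem rate: 4% + 63.6% = 67.6%.
Duty = $560,806.60 × 67.6% + 2,540 × $2.13 = $384,515.46.
Line 2 (K-213, Astistan, 2,702 liters, $14,347.62):
Base rate for K-213 is 34.5%.
Origin Astistan qualifies under the Astania–Astistan agreement and K-213 is covered: preferential rate 25.5% applies instead.
Duty = $14,347.62 × 25.5% = $3,658.64.
Line 3 (E-609, Drenena, 2,925 units, $86,024.25):
Base rate for E-609 is $2.25/unit.
Duty = 2,925 × $2.25 = $6,581.25.
Total = $384,515.46 + $3,658.64 + $6,581.25 = $394,755.35.

$394,755.35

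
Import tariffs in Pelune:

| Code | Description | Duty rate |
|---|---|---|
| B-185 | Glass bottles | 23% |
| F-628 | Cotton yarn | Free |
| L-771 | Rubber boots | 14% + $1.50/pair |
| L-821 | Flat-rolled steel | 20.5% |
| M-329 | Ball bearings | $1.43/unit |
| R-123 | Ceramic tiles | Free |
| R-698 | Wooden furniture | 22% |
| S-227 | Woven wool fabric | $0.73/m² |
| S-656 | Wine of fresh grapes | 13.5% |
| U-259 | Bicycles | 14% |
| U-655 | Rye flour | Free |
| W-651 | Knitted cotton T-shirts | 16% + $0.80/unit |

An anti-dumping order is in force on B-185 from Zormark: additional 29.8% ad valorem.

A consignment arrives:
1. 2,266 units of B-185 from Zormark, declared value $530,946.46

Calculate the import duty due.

$280,339.73

Line 1 (B-185, Zormark, 2,266 units, $530,946.46):
Base rate for B-185 is 23%.
Additional duty on B-185 from Zormark: +29.8%. Applied ad valorem rate: 23% + 29.8% = 52.8%.
Duty = $530,946.46 × 52.8% = $280,339.73.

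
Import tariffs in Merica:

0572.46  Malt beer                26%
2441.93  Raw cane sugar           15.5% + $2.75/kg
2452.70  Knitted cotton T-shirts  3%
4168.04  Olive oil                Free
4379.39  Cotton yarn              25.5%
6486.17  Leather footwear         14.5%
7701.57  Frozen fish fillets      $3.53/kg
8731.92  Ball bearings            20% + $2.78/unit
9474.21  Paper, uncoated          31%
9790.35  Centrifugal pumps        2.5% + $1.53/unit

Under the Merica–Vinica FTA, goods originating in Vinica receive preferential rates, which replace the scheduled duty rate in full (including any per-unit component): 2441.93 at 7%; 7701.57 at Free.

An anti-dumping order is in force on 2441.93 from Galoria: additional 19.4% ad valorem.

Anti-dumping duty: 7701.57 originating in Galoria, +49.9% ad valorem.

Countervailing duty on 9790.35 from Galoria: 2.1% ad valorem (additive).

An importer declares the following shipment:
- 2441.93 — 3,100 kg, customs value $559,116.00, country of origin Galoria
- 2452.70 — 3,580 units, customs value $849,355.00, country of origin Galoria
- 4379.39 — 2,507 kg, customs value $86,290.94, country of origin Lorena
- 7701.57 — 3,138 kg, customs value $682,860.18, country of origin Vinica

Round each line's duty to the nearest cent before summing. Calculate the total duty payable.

$251,141.32

Line 1 (2441.93, Galoria, 3,100 kg, $559,116.00):
Base rate for 2441.93 is 15.5% + $2.75/kg.
2441.93 has an FTA preferential rate, but origin Galoria is not Vinica; base rate stands.
Additional duty on 2441.93 from Galoria: +19.4%. Applied ad valorem rate: 15.5% + 19.4% = 34.9%.
Duty = $559,116.00 × 34.9% + 3,100 × $2.75 = $203,656.48.
Line 2 (2452.70, Galoria, 3,580 units, $849,355.00):
Base rate for 2452.70 is 3%.
Duty = $849,355.00 × 3% = $25,480.65.
Line 3 (4379.39, Lorena, 2,507 kg, $86,290.94):
Base rate for 4379.39 is 25.5%.
Duty = $86,290.94 × 25.5% = $22,004.19.
Line 4 (7701.57, Vinica, 3,138 kg, $682,860.18):
Base rate for 7701.57 is $3.53/kg.
Origin Vinica qualifies under the Merica–Vinica agreement and 7701.57 is covered: preferential rate Free applies instead.
The additional-duty order on 7701.57 targets Galoria, not Vinica; it does not apply.
Duty = $682,860.18 × 0% = $0.00.
Total = $203,656.48 + $25,480.65 + $22,004.19 + $0.00 = $251,141.32.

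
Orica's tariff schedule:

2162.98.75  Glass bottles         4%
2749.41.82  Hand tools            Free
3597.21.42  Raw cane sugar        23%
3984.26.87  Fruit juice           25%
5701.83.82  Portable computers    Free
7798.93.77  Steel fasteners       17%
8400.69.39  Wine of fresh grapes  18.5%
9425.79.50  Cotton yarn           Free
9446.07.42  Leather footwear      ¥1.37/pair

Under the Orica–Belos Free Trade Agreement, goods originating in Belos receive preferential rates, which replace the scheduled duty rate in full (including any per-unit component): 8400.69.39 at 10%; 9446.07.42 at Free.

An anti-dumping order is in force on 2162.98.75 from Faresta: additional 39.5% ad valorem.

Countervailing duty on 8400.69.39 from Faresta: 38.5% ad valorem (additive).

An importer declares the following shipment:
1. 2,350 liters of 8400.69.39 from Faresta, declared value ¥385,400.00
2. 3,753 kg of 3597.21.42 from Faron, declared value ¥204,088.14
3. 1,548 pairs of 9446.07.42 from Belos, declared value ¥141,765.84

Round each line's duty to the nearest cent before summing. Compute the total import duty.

Line 1 (8400.69.39, Faresta, 2,350 liters, ¥385,400.00):
Base rate for 8400.69.39 is 18.5%.
8400.69.39 has an FTA preferential rate, but origin Faresta is not Belos; base rate stands.
Additional duty on 8400.69.39 from Faresta: +38.5%. Applied ad valorem rate: 18.5% + 38.5% = 57%.
Duty = ¥385,400.00 × 57% = ¥219,678.00.
Line 2 (3597.21.42, Faron, 3,753 kg, ¥204,088.14):
Base rate for 3597.21.42 is 23%.
Duty = ¥204,088.14 × 23% = ¥46,940.27.
Line 3 (9446.07.42, Belos, 1,548 pairs, ¥141,765.84):
Base rate for 9446.07.42 is ¥1.37/pair.
Origin Belos qualifies under the Orica–Belos agreement and 9446.07.42 is covered: preferential rate Free applies instead.
Duty = ¥141,765.84 × 0% = ¥0.00.
Total = ¥219,678.00 + ¥46,940.27 + ¥0.00 = ¥266,618.27.

¥266,618.27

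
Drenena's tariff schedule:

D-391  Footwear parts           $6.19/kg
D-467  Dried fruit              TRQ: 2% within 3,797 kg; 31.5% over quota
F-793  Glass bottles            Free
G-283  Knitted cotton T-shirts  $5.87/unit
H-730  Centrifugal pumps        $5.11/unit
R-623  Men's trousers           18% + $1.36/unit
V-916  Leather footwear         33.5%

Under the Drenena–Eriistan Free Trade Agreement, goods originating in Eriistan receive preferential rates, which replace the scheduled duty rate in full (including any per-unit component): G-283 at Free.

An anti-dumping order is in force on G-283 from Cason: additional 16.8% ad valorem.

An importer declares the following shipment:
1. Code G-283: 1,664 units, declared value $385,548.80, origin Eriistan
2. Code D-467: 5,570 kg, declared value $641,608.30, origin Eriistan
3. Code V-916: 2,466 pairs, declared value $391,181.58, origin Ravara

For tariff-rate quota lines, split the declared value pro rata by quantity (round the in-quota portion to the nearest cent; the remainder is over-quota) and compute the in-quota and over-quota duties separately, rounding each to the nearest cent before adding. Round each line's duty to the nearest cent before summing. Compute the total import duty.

$204,126.40

Line 1 (G-283, Eriistan, 1,664 units, $385,548.80):
Base rate for G-283 is $5.87/unit.
Origin Eriistan qualifies under the Drenena–Eriistan agreement and G-283 is covered: preferential rate Free applies instead.
The additional-duty order on G-283 targets Cason, not Eriistan; it does not apply.
Duty = $385,548.80 × 0% = $0.00.
Line 2 (D-467, Eriistan, 5,570 kg, $641,608.30):
Code D-467 is under a tariff-rate quota (threshold 3,797 kg). In-quota: 3,797 kg at 2%; over-quota: 1,773 kg at 31.5%.
Pro-rata value split: in-quota = $641,608.30 × 3,797/5,570 = $437,376.43; over-quota = $641,608.30 − $437,376.43 = $204,231.87.
In-quota duty = $437,376.43 × 2% = $8,747.53. Over-quota duty = $204,231.87 × 31.5% = $64,333.04.
Line duty = $8,747.53 + $64,333.04 = $73,080.57.
Line 3 (V-916, Ravara, 2,466 pairs, $391,181.58):
Base rate for V-916 is 33.5%.
Duty = $391,181.58 × 33.5% = $131,045.83.
Total = $0.00 + $73,080.57 + $131,045.83 = $204,126.40.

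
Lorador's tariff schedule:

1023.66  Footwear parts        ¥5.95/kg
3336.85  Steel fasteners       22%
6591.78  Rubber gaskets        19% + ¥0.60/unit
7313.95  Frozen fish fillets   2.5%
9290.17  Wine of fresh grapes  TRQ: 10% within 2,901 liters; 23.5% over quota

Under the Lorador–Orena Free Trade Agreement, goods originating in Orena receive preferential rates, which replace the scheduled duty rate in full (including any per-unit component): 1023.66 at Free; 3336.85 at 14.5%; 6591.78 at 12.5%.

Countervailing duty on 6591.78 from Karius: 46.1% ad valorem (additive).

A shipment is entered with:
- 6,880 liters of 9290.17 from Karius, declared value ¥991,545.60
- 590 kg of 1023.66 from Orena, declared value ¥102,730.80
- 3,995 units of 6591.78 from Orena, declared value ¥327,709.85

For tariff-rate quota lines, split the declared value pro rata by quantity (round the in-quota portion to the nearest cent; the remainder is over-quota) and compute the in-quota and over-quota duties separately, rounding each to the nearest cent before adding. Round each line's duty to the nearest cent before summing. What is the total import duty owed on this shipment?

Line 1 (9290.17, Karius, 6,880 liters, ¥991,545.60):
Code 9290.17 is under a tariff-rate quota (threshold 2,901 liters). In-quota: 2,901 liters at 10%; over-quota: 3,979 liters at 23.5%.
Pro-rata value split: in-quota = ¥991,545.60 × 2,901/6,880 = ¥418,092.12; over-quota = ¥991,545.60 − ¥418,092.12 = ¥573,453.48.
In-quota duty = ¥418,092.12 × 10% = ¥41,809.21. Over-quota duty = ¥573,453.48 × 23.5% = ¥134,761.57.
Line duty = ¥41,809.21 + ¥134,761.57 = ¥176,570.78.
Line 2 (1023.66, Orena, 590 kg, ¥102,730.80):
Base rate for 1023.66 is ¥5.95/kg.
Origin Orena qualifies under the Lorador–Orena agreement and 1023.66 is covered: preferential rate Free applies instead.
Duty = ¥102,730.80 × 0% = ¥0.00.
Line 3 (6591.78, Orena, 3,995 units, ¥327,709.85):
Base rate for 6591.78 is 19% + ¥0.60/unit.
Origin Orena qualifies under the Lorador–Orena agreement and 6591.78 is covered: preferential rate 12.5% applies instead.
The additional-duty order on 6591.78 targets Karius, not Orena; it does not apply.
Duty = ¥327,709.85 × 12.5% = ¥40,963.73.
Total = ¥176,570.78 + ¥0.00 + ¥40,963.73 = ¥217,534.51.

¥217,534.51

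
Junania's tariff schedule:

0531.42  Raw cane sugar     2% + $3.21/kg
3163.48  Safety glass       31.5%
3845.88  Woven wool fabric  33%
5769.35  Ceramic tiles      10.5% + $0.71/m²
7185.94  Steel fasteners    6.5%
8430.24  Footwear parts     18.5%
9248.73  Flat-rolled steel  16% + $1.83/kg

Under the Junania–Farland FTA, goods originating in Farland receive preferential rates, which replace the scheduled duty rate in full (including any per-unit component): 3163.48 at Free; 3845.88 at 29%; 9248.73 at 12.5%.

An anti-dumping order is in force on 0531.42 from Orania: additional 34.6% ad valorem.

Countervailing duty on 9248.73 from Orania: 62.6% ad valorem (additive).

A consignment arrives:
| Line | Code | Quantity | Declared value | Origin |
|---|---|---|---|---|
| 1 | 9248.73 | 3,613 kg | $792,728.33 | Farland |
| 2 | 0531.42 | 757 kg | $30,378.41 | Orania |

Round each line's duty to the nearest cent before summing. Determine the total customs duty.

$112,639.51

Line 1 (9248.73, Farland, 3,613 kg, $792,728.33):
Base rate for 9248.73 is 16% + $1.83/kg.
Origin Farland qualifies under the Junania–Farland agreement and 9248.73 is covered: preferential rate 12.5% applies instead.
The additional-duty order on 9248.73 targets Orania, not Farland; it does not apply.
Duty = $792,728.33 × 12.5% = $99,091.04.
Line 2 (0531.42, Orania, 757 kg, $30,378.41):
Base rate for 0531.42 is 2% + $3.21/kg.
Additional duty on 0531.42 from Orania: +34.6%. Applied ad valorem rate: 2% + 34.6% = 36.6%.
Duty = $30,378.41 × 36.6% + 757 × $3.21 = $13,548.47.
Total = $99,091.04 + $13,548.47 = $112,639.51.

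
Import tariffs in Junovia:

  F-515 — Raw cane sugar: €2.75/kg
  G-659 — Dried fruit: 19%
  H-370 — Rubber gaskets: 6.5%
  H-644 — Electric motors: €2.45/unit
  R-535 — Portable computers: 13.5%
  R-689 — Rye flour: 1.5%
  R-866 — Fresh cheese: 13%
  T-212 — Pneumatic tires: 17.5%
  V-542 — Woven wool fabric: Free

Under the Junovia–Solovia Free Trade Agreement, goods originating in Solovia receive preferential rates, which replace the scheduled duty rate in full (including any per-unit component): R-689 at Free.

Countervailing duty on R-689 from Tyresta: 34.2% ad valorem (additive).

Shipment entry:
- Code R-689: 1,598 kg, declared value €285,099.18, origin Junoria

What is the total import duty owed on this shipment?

Line 1 (R-689, Junoria, 1,598 kg, €285,099.18):
Base rate for R-689 is 1.5%.
R-689 has an FTA preferential rate, but origin Junoria is not Solovia; base rate stands.
The additional-duty order on R-689 targets Tyresta, not Junoria; it does not apply.
Duty = €285,099.18 × 1.5% = €4,276.49.

€4,276.49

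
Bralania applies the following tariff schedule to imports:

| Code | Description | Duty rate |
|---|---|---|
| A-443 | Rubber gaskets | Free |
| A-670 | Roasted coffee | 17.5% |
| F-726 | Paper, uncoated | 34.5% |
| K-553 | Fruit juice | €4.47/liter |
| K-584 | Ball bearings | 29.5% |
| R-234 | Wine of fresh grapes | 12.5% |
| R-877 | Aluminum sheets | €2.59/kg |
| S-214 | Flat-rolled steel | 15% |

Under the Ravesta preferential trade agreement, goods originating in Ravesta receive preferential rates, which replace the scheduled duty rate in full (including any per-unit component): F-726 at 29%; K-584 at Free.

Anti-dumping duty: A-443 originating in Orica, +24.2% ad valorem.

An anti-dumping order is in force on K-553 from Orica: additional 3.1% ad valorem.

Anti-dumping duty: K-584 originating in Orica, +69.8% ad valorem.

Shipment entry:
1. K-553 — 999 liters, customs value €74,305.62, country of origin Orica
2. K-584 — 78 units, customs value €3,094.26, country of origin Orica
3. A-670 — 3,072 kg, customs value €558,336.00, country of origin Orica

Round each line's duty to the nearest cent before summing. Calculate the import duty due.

Line 1 (K-553, Orica, 999 liters, €74,305.62):
Base rate for K-553 is €4.47/liter.
Additional duty on K-553 from Orica: +3.1% ad valorem. Applied ad valorem rate = 3.1%.
Duty = €74,305.62 × 3.1% + 999 × €4.47 = €6,769.00.
Line 2 (K-584, Orica, 78 units, €3,094.26):
Base rate for K-584 is 29.5%.
K-584 has an FTA preferential rate, but origin Orica is not Ravesta; base rate stands.
Additional duty on K-584 from Orica: +69.8%. Applied ad valorem rate: 29.5% + 69.8% = 99.3%.
Duty = €3,094.26 × 99.3% = €3,072.60.
Line 3 (A-670, Orica, 3,072 kg, €558,336.00):
Base rate for A-670 is 17.5%.
Duty = €558,336.00 × 17.5% = €97,708.80.
Total = €6,769.00 + €3,072.60 + €97,708.80 = €107,550.40.

€107,550.40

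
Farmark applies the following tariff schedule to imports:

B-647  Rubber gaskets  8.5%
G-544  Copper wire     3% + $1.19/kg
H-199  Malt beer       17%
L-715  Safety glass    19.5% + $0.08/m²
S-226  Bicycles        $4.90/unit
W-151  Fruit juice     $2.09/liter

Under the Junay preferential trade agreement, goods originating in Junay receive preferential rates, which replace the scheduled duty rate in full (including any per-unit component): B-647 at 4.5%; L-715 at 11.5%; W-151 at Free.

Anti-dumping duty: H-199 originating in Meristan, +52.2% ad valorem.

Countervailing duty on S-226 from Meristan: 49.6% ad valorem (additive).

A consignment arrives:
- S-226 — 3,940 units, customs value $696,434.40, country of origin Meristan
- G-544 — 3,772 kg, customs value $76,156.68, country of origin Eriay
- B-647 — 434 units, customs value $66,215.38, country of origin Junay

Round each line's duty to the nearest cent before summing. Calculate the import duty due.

Line 1 (S-226, Meristan, 3,940 units, $696,434.40):
Base rate for S-226 is $4.90/unit.
Additional duty on S-226 from Meristan: +49.6% ad valorem. Applied ad valorem rate = 49.6%.
Duty = $696,434.40 × 49.6% + 3,940 × $4.90 = $364,737.46.
Line 2 (G-544, Eriay, 3,772 kg, $76,156.68):
Base rate for G-544 is 3% + $1.19/kg.
Duty = $76,156.68 × 3% + 3,772 × $1.19 = $6,773.38.
Line 3 (B-647, Junay, 434 units, $66,215.38):
Base rate for B-647 is 8.5%.
Origin Junay qualifies under the Farmark–Junay agreement and B-647 is covered: preferential rate 4.5% applies instead.
Duty = $66,215.38 × 4.5% = $2,979.69.
Total = $364,737.46 + $6,773.38 + $2,979.69 = $374,490.53.

$374,490.53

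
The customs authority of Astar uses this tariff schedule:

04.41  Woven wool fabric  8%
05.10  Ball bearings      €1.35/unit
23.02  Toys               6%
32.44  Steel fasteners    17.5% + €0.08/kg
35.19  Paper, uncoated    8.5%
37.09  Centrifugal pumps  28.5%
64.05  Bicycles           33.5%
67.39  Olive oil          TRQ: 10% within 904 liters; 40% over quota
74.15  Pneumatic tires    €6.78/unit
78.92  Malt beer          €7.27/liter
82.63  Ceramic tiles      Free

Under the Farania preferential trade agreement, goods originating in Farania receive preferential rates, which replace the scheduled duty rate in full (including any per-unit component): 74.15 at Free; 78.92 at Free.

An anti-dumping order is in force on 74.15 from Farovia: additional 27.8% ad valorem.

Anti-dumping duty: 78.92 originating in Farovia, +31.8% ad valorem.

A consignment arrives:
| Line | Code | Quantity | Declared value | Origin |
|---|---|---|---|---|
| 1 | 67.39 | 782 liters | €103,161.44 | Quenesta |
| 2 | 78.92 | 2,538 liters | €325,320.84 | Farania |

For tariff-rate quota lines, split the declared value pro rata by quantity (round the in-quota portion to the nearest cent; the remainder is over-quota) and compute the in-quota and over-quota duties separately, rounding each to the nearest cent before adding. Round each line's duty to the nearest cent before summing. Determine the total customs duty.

€10,316.14

Line 1 (67.39, Quenesta, 782 liters, €103,161.44):
Code 67.39 is under a tariff-rate quota (threshold 904 liters). Quantity 782 liters is within the quota, so the in-quota rate 10% applies to the full value.
Duty = €103,161.44 × 10% = €10,316.14.
Line 2 (78.92, Farania, 2,538 liters, €325,320.84):
Base rate for 78.92 is €7.27/liter.
Origin Farania qualifies under the Astar–Farania agreement and 78.92 is covered: preferential rate Free applies instead.
The additional-duty order on 78.92 targets Farovia, not Farania; it does not apply.
Duty = €325,320.84 × 0% = €0.00.
Total = €10,316.14 + €0.00 = €10,316.14.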